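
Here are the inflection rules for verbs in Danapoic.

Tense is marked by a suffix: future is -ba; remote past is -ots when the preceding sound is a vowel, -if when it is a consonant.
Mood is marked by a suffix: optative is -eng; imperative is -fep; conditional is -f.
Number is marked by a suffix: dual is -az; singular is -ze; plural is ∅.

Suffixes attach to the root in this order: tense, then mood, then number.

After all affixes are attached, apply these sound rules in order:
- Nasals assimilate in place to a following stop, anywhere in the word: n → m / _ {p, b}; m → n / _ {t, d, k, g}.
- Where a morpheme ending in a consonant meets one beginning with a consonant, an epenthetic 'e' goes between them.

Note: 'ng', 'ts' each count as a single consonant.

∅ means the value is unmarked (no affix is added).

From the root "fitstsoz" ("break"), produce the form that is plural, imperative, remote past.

Attach tense remote past -if (after consonant 'z') → fitstsozif.
Attach mood imperative -fep → fitstsoziffep.
number = plural: zero marking, form stays fitstsoziffep.
Nasal assimilation: no change.
Apply epenthesis: fitstsoziffep → fitstsozifefep.

fitstsozifefep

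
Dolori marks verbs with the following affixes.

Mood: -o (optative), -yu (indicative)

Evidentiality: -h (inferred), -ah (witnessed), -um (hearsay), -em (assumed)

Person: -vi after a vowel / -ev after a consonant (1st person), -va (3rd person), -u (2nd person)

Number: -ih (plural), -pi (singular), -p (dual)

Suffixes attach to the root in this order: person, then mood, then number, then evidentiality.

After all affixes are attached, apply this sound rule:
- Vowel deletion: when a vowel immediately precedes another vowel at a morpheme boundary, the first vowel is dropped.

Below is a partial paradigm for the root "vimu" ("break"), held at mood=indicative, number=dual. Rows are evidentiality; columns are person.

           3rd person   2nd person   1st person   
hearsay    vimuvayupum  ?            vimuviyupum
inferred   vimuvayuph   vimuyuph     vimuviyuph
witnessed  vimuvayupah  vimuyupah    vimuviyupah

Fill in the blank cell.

Attach person 2nd person -u → vimuu.
Attach mood indicative -yu → vimuuyu.
Attach number dual -p → vimuuyup.
Attach evidentiality hearsay -um → vimuuyupum.
Apply vowel deletion: vimuuyupum → vimuyupum.

vimuyupum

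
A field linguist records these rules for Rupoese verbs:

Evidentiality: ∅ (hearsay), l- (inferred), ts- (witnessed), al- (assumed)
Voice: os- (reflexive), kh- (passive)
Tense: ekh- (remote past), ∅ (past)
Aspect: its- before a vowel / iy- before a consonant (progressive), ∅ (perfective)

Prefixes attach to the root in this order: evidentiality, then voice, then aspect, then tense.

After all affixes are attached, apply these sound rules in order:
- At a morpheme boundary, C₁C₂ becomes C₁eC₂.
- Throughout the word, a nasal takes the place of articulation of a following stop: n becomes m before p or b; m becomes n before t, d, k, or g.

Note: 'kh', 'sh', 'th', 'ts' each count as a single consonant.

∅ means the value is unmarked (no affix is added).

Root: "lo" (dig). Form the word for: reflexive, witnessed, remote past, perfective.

ekhosetselo

Attach evidentiality witnessed ts- → tslo.
Attach voice reflexive os- → ostslo.
aspect = perfective: zero marking, form stays ostslo.
Attach tense remote past ekh- → ekhostslo.
Apply epenthesis: ekhostslo → ekhosetselo.
Nasal assimilation: no change.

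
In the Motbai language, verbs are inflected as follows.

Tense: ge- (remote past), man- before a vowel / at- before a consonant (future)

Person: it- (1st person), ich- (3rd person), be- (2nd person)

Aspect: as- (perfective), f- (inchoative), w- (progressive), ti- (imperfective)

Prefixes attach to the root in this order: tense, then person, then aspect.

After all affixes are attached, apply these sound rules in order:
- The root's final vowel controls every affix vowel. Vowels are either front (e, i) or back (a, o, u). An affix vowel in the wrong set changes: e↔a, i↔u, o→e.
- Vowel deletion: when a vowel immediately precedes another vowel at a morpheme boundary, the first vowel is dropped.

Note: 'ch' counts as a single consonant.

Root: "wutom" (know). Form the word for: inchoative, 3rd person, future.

fuchatwutom

Attach tense future at- (before consonant 'w') → atwutom.
Attach person 3rd person ich- → ichatwutom.
Attach aspect inchoative f- → fichatwutom.
Apply vowel harmony: fichatwutom → fuchatwutom.
Vowel deletion: no change.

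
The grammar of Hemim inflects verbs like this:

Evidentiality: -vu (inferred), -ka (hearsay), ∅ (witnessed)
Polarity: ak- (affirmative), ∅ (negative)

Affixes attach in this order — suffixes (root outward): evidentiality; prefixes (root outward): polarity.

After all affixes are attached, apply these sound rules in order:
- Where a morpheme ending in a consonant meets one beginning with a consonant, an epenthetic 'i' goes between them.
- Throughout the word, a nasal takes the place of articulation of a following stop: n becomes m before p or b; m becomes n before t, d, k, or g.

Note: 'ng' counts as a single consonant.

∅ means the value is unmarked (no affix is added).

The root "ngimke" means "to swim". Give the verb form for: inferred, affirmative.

akinginkevu

Attach polarity affirmative ak- → akngimke.
Attach evidentiality inferred -vu → akngimkevu.
Apply epenthesis: akngimkevu → akingimkevu.
Apply nasal assimilation: akingimkevu → akinginkevu.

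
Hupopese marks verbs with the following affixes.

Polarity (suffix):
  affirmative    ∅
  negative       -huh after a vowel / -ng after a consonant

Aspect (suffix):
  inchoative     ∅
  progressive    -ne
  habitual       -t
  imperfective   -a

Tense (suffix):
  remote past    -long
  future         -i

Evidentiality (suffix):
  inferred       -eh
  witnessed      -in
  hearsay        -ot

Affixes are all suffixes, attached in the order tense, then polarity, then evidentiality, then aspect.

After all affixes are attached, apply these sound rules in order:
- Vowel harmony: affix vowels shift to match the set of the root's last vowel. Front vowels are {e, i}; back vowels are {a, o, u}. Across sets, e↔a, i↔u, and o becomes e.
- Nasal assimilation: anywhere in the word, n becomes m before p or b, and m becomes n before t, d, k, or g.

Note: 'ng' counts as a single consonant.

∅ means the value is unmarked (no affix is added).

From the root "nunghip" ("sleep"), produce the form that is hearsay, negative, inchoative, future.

nunghipihihet

Attach tense future -i → nunghipi.
Attach polarity negative -huh (after vowel 'i') → nunghipihuh.
Attach evidentiality hearsay -ot → nunghipihuhot.
aspect = inchoative: zero marking, form stays nunghipihuhot.
Apply vowel harmony: nunghipihuhot → nunghipihihet.
Nasal assimilation: no change.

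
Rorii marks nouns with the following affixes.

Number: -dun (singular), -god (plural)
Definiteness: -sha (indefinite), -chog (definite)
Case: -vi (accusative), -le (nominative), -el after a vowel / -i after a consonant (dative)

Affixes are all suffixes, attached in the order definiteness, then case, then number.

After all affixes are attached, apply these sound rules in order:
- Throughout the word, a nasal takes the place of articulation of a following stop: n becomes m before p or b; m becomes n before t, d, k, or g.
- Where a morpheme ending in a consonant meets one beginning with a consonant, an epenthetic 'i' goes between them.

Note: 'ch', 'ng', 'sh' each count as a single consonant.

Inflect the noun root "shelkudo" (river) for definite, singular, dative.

Attach definiteness definite -chog → shelkudochog.
Attach case dative -i (after consonant 'g') → shelkudochogi.
Attach number singular -dun → shelkudochogidun.
Nasal assimilation: no change.
Epenthesis: no change.

shelkudochogidun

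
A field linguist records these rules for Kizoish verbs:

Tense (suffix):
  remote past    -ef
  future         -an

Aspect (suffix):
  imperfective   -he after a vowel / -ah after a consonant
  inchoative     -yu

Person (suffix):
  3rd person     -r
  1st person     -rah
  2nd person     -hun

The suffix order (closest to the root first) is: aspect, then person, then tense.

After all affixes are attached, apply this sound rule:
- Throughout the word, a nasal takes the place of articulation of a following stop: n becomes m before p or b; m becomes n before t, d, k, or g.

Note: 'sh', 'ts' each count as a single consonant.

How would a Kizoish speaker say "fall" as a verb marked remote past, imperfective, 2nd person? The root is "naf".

nafahhunef

Attach aspect imperfective -ah (after consonant 'f') → nafah.
Attach person 2nd person -hun → nafahhun.
Attach tense remote past -ef → nafahhunef.
Nasal assimilation: no change.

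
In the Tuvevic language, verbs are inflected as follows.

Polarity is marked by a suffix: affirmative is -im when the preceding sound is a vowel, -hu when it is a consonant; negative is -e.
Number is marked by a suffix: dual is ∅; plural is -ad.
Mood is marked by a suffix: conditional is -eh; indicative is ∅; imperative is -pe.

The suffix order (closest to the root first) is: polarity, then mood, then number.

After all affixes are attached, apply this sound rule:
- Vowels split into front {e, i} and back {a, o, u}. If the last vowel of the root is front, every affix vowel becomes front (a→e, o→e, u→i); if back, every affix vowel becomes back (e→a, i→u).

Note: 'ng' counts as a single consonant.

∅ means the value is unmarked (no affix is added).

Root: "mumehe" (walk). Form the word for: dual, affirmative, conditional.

mumeheimeh

Attach polarity affirmative -im (after vowel 'e') → mumeheim.
Attach mood conditional -eh → mumeheimeh.
number = dual: zero marking, form stays mumeheimeh.
Vowel harmony: no change.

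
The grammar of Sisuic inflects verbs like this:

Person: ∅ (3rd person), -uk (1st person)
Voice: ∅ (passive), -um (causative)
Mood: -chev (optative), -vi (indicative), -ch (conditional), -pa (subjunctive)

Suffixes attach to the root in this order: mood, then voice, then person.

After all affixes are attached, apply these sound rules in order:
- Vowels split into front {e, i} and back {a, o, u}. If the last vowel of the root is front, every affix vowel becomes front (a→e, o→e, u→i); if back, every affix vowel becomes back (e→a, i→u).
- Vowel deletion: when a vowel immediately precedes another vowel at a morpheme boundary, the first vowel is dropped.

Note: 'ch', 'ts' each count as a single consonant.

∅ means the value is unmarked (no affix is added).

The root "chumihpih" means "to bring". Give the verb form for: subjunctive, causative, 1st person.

Attach mood subjunctive -pa → chumihpihpa.
Attach voice causative -um → chumihpihpaum.
Attach person 1st person -uk → chumihpihpaumuk.
Apply vowel harmony: chumihpihpaumuk → chumihpihpeimik.
Apply vowel deletion: chumihpihpeimik → chumihpihpimik.

chumihpihpimik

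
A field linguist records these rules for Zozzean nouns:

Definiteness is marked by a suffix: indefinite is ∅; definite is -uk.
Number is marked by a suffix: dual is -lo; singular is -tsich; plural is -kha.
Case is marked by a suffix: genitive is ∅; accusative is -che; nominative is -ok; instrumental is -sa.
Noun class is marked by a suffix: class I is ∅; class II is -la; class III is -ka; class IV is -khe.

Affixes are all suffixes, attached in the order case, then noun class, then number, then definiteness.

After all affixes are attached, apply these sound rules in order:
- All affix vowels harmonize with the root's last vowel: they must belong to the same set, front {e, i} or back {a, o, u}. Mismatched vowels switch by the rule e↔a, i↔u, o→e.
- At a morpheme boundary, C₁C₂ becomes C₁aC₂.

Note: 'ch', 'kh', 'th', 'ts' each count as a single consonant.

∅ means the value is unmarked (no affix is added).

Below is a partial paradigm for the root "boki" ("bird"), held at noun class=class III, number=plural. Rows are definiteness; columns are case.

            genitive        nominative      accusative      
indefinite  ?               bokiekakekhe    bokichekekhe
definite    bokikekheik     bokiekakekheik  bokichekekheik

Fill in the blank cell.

case = genitive: zero marking, form stays boki.
Attach noun class class III -ka → bokika.
Attach number plural -kha → bokikakha.
definiteness = indefinite: zero marking, form stays bokikakha.
Apply vowel harmony: bokikakha → bokikekhe.
Epenthesis: no change.

bokikekhe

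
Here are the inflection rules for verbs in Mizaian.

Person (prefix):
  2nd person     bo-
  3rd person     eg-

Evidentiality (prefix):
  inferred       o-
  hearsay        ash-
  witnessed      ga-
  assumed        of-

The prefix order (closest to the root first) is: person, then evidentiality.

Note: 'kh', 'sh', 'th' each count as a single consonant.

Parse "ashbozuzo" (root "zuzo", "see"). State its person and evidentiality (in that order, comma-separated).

Segment: ash-bo-zuzo.
person: bo- → 2nd person.
evidentiality: ash- → hearsay.

2nd person, hearsay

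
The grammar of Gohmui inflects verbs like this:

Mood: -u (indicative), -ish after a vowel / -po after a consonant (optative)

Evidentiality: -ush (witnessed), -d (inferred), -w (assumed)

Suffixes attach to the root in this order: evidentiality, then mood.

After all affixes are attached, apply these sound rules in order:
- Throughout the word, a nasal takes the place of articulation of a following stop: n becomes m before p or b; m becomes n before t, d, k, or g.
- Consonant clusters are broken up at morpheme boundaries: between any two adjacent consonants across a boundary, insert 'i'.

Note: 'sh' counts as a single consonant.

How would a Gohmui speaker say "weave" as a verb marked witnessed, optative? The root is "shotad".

shotadushipo

Attach evidentiality witnessed -ush → shotadush.
Attach mood optative -po (after consonant 'sh') → shotadushpo.
Nasal assimilation: no change.
Apply epenthesis: shotadushpo → shotadushipo.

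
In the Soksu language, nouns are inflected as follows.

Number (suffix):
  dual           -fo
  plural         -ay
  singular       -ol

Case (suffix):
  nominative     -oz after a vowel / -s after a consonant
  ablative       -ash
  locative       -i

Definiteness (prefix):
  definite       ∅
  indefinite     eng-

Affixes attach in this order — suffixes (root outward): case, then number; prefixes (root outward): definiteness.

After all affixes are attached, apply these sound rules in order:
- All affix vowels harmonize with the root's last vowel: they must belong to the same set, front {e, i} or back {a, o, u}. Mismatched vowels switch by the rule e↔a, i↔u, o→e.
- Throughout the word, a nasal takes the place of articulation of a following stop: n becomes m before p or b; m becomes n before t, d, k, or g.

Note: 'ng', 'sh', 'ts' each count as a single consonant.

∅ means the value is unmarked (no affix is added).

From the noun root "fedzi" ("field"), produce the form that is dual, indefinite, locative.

Attach definiteness indefinite eng- → engfedzi.
Attach case locative -i → engfedzii.
Attach number dual -fo → engfedziifo.
Apply vowel harmony: engfedziifo → engfedziife.
Nasal assimilation: no change.

engfedziife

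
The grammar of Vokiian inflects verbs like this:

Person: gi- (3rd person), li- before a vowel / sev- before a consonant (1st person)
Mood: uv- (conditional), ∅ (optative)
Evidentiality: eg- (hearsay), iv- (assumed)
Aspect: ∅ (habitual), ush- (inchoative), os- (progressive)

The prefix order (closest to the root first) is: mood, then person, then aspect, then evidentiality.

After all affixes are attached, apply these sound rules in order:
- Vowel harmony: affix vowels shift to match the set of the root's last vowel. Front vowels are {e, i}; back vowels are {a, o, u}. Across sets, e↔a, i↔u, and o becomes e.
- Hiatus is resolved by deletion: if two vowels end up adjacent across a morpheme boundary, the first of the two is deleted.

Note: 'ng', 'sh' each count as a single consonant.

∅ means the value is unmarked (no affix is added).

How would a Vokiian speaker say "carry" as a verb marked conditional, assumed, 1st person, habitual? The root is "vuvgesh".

Attach mood conditional uv- → uvvuvgesh.
Attach person 1st person li- (before vowel 'u') → liuvvuvgesh.
aspect = habitual: zero marking, form stays liuvvuvgesh.
Attach evidentiality assumed iv- → ivliuvvuvgesh.
Apply vowel harmony: ivliuvvuvgesh → ivliivvuvgesh.
Apply vowel deletion: ivliivvuvgesh → ivlivvuvgesh.

ivlivvuvgesh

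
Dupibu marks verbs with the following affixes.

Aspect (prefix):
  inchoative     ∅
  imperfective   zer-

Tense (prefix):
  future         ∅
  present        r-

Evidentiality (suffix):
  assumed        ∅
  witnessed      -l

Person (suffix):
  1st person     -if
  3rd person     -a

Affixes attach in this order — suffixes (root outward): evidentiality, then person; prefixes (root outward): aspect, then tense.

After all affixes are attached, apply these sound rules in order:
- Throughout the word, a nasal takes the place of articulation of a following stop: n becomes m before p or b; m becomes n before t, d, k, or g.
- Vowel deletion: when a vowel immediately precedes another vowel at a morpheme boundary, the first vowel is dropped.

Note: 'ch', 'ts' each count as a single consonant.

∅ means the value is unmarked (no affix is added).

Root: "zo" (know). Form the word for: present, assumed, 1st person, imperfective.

rzerzif

evidentiality = assumed: zero marking, form stays zo.
Attach person 1st person -if → zoif.
Attach aspect imperfective zer- → zerzoif.
Attach tense present r- → rzerzoif.
Nasal assimilation: no change.
Apply vowel deletion: rzerzoif → rzerzif.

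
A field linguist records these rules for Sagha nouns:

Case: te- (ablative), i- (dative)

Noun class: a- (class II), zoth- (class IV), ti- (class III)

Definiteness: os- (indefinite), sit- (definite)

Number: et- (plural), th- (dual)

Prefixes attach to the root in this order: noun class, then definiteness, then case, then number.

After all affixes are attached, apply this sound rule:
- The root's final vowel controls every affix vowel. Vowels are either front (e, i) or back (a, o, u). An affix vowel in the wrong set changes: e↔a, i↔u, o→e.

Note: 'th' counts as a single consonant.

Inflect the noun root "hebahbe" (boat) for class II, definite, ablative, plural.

Attach noun class class II a- → ahebahbe.
Attach definiteness definite sit- → sitahebahbe.
Attach case ablative te- → tesitahebahbe.
Attach number plural et- → ettesitahebahbe.
Apply vowel harmony: ettesitahebahbe → ettesitehebahbe.

ettesitehebahbe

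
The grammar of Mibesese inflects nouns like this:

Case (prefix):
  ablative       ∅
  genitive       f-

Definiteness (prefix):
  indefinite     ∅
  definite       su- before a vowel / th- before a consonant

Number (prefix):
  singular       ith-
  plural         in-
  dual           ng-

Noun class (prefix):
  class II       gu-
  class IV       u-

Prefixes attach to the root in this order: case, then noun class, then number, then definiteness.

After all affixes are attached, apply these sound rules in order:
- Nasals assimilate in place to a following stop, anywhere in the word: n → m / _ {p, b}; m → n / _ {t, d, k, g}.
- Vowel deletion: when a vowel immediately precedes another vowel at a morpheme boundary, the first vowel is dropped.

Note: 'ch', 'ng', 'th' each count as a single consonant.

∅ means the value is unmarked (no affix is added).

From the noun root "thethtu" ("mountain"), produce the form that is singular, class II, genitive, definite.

Attach case genitive f- → fthethtu.
Attach noun class class II gu- → gufthethtu.
Attach number singular ith- → ithgufthethtu.
Attach definiteness definite su- (before vowel 'i') → suithgufthethtu.
Nasal assimilation: no change.
Apply vowel deletion: suithgufthethtu → sithgufthethtu.

sithgufthethtu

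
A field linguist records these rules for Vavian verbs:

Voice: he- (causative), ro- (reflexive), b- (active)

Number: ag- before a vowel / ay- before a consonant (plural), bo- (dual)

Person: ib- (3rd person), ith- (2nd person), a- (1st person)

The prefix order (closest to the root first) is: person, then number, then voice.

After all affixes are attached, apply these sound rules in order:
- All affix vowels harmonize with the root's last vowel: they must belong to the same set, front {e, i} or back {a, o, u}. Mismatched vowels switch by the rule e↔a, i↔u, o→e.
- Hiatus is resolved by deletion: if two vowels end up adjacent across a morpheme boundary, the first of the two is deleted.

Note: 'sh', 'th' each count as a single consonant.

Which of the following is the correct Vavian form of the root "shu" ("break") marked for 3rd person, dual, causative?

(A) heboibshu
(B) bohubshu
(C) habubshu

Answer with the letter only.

Attach person 3rd person ib- → ibshu.
Attach number dual bo- → boibshu.
Attach voice causative he- → heboibshu.
Apply vowel harmony: heboibshu → haboubshu.
Apply vowel deletion: haboubshu → habubshu.
So the correct form is habubshu, option (C).
(A) heboibshu is wrong: it fails to apply the sound rule(s).
(B) bohubshu is wrong: it has the affixes in the wrong order.

C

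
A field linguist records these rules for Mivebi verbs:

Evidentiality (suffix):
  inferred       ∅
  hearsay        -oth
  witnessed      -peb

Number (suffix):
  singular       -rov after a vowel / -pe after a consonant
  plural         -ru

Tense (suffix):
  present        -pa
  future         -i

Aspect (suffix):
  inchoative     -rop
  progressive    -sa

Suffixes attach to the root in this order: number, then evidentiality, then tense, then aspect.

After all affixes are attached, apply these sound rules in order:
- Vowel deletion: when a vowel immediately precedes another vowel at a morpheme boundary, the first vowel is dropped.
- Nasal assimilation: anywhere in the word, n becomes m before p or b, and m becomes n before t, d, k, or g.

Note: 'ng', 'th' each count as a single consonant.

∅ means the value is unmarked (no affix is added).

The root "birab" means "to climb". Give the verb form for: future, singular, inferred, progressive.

birabpisa

Attach number singular -pe (after consonant 'b') → birabpe.
evidentiality = inferred: zero marking, form stays birabpe.
Attach tense future -i → birabpei.
Attach aspect progressive -sa → birabpeisa.
Apply vowel deletion: birabpeisa → birabpisa.
Nasal assimilation: no change.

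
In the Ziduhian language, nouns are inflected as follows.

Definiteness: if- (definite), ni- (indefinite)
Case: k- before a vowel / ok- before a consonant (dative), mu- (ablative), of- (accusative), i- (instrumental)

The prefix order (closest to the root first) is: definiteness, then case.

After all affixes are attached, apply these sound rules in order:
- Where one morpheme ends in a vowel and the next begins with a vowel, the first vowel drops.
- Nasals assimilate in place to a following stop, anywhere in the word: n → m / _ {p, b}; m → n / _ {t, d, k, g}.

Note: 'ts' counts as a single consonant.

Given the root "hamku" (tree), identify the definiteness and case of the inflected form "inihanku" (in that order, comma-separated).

Segment: i-ni-hamku.
definiteness: ni- → indefinite.
case: i- → instrumental.

indefinite, instrumental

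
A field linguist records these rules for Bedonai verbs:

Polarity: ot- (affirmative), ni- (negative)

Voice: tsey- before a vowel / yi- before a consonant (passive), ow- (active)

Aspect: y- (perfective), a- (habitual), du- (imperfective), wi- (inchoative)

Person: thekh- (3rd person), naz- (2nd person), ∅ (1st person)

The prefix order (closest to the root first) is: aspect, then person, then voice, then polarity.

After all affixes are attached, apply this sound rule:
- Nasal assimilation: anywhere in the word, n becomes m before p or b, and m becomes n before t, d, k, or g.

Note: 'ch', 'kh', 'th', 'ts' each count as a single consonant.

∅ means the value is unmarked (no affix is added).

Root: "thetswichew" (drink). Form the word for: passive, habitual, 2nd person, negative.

niyinazathetswichew

Attach aspect habitual a- → athetswichew.
Attach person 2nd person naz- → nazathetswichew.
Attach voice passive yi- (before consonant 'n') → yinazathetswichew.
Attach polarity negative ni- → niyinazathetswichew.
Nasal assimilation: no change.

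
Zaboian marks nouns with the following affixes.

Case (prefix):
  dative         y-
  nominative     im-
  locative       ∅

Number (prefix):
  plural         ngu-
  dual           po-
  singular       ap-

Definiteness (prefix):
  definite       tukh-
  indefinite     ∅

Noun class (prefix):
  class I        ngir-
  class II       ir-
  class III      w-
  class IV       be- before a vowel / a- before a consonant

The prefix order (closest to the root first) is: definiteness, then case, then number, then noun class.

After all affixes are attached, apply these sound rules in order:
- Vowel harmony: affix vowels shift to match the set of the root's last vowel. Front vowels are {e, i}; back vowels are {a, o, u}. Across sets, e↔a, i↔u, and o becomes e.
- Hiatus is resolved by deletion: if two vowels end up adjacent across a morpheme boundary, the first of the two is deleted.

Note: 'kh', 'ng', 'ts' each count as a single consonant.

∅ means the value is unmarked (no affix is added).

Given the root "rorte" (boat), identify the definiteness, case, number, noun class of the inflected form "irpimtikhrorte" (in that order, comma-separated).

Segment: ir-po-im-tukh-rorte.
definiteness: tukh- → definite.
case: im- → nominative.
number: po- → dual.
noun class: ir- → class II.

definite, nominative, dual, class II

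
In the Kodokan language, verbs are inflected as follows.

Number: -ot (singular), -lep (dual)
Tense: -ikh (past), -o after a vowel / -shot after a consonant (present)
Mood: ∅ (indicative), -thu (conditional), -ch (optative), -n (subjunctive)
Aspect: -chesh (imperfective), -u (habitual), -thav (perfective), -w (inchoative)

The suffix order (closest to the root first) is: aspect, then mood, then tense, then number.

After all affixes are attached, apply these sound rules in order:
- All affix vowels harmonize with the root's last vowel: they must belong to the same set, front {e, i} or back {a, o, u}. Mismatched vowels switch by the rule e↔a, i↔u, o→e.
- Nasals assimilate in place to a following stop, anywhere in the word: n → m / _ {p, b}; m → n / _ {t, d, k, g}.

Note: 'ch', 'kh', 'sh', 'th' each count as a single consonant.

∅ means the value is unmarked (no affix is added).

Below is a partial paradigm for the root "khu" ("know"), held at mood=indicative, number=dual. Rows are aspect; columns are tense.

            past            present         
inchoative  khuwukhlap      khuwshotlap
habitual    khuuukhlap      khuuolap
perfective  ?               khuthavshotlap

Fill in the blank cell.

khuthavukhlap

Attach aspect perfective -thav → khuthav.
mood = indicative: zero marking, form stays khuthav.
Attach tense past -ikh → khuthavikh.
Attach number dual -lep → khuthavikhlep.
Apply vowel harmony: khuthavikhlep → khuthavukhlap.
Nasal assimilation: no change.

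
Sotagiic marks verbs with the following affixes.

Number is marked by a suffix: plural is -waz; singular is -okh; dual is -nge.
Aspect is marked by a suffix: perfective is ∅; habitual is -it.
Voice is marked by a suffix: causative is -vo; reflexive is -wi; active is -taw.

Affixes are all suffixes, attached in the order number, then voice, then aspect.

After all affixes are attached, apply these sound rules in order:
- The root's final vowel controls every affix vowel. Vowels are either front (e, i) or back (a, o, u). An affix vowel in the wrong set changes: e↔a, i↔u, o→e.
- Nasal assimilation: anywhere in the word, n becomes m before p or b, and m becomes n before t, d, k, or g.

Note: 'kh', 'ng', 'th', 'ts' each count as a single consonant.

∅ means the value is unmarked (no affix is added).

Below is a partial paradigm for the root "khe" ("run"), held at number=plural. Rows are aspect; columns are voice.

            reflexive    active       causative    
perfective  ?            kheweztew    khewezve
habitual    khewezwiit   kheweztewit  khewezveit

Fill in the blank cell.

Attach number plural -waz → khewaz.
Attach voice reflexive -wi → khewazwi.
aspect = perfective: zero marking, form stays khewazwi.
Apply vowel harmony: khewazwi → khewezwi.
Nasal assimilation: no change.

khewezwi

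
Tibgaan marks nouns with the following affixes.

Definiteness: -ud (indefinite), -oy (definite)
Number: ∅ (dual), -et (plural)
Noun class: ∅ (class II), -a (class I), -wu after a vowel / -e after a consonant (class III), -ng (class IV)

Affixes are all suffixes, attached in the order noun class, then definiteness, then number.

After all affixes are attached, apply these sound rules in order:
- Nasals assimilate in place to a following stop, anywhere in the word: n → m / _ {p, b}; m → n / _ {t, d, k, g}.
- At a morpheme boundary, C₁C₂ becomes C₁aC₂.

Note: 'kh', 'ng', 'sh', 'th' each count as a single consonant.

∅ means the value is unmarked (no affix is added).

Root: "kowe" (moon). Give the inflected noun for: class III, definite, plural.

Attach noun class class III -wu (after vowel 'e') → kowewu.
Attach definiteness definite -oy → kowewuoy.
Attach number plural -et → kowewuoyet.
Nasal assimilation: no change.
Epenthesis: no change.

kowewuoyet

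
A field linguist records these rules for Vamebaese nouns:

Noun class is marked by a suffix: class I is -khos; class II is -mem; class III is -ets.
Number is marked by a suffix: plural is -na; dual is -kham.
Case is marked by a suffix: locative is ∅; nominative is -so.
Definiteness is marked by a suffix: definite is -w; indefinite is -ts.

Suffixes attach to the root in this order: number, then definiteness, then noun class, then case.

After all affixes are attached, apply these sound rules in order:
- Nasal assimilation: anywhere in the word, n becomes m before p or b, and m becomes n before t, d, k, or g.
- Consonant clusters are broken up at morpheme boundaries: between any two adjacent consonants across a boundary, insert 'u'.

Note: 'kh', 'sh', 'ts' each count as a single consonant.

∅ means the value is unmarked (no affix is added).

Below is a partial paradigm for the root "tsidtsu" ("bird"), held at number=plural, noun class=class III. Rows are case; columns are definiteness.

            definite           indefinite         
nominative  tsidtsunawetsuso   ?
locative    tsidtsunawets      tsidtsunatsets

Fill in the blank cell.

tsidtsunatsetsuso

Attach number plural -na → tsidtsuna.
Attach definiteness indefinite -ts → tsidtsunats.
Attach noun class class III -ets → tsidtsunatsets.
Attach case nominative -so → tsidtsunatsetsso.
Nasal assimilation: no change.
Apply epenthesis: tsidtsunatsetsso → tsidtsunatsetsuso.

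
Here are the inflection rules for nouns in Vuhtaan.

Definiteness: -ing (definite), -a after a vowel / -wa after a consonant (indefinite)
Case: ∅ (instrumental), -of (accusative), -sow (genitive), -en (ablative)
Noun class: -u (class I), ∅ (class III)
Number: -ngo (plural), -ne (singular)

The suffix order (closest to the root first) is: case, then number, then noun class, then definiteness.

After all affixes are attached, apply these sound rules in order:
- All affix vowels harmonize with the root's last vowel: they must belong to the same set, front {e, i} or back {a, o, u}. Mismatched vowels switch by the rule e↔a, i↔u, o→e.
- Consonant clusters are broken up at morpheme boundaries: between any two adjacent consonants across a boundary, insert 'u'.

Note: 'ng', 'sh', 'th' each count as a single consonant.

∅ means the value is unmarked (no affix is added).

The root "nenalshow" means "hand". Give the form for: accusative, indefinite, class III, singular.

nenalshowofunaa

Attach case accusative -of → nenalshowof.
Attach number singular -ne → nenalshowofne.
noun class = class III: zero marking, form stays nenalshowofne.
Attach definiteness indefinite -a (after vowel 'e') → nenalshowofnea.
Apply vowel harmony: nenalshowofnea → nenalshowofnaa.
Apply epenthesis: nenalshowofnaa → nenalshowofunaa.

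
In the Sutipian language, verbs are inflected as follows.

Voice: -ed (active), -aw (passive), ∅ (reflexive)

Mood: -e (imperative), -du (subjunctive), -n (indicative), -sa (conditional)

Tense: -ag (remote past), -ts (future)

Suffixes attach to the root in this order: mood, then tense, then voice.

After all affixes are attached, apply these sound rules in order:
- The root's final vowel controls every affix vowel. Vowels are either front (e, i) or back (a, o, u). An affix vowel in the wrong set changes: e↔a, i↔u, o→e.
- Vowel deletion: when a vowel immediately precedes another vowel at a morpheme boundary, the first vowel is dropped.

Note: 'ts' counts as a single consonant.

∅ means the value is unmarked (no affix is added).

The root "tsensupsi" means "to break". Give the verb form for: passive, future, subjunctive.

Attach mood subjunctive -du → tsensupsidu.
Attach tense future -ts → tsensupsiduts.
Attach voice passive -aw → tsensupsidutsaw.
Apply vowel harmony: tsensupsidutsaw → tsensupsiditsew.
Vowel deletion: no change.

tsensupsiditsew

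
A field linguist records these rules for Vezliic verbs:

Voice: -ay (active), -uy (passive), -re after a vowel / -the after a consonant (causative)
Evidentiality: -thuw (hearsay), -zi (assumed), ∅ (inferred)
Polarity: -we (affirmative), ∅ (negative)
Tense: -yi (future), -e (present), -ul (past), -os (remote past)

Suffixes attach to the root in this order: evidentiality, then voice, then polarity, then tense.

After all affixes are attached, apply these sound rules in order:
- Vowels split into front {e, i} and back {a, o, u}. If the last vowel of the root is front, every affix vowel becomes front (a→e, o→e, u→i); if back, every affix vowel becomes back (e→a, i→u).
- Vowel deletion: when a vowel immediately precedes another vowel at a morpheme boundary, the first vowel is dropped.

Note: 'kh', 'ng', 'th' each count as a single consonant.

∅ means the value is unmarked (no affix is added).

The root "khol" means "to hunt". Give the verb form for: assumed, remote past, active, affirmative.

Attach evidentiality assumed -zi → kholzi.
Attach voice active -ay → kholziay.
Attach polarity affirmative -we → kholziaywe.
Attach tense remote past -os → kholziayweos.
Apply vowel harmony: kholziayweos → kholzuaywaos.
Apply vowel deletion: kholzuaywaos → kholzaywos.

kholzaywos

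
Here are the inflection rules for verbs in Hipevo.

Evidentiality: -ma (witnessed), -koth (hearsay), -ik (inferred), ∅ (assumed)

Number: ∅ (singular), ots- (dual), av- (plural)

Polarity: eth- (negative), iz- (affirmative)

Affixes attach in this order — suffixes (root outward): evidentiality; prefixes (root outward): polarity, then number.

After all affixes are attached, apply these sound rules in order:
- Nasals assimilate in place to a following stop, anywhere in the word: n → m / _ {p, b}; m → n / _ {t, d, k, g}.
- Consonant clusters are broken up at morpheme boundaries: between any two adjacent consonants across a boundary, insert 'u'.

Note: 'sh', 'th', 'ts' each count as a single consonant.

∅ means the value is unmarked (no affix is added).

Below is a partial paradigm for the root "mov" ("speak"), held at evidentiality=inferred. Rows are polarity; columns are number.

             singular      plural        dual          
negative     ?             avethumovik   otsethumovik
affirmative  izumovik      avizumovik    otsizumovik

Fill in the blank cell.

Attach evidentiality inferred -ik → movik.
Attach polarity negative eth- → ethmovik.
number = singular: zero marking, form stays ethmovik.
Nasal assimilation: no change.
Apply epenthesis: ethmovik → ethumovik.

ethumovik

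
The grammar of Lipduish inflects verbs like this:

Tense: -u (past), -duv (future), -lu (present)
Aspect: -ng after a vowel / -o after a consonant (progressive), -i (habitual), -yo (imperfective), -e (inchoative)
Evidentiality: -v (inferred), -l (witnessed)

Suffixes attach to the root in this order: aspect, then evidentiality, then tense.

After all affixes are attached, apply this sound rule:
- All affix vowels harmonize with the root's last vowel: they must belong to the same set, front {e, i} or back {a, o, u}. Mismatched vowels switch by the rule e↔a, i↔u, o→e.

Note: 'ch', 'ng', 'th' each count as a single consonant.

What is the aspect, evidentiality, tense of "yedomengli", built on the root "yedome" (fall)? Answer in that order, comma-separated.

progressive, witnessed, past

Segment: yedome-ng-l-u.
aspect: -ng/o → progressive.
evidentiality: -l → witnessed.
tense: -u → past.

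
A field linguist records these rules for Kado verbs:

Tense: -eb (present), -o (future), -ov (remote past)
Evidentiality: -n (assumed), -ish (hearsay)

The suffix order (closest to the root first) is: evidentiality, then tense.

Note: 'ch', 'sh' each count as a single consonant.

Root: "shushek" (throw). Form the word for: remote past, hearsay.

Attach evidentiality hearsay -ish → shushekish.
Attach tense remote past -ov → shushekishov.

shushekishov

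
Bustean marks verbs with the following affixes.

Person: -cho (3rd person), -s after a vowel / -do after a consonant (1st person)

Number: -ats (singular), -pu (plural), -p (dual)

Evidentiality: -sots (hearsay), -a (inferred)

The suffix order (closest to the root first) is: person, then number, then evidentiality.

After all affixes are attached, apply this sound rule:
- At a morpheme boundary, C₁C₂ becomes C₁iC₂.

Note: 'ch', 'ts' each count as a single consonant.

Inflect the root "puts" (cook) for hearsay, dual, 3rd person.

putsichopisots

Attach person 3rd person -cho → putscho.
Attach number dual -p → putschop.
Attach evidentiality hearsay -sots → putschopsots.
Apply epenthesis: putschopsots → putsichopisots.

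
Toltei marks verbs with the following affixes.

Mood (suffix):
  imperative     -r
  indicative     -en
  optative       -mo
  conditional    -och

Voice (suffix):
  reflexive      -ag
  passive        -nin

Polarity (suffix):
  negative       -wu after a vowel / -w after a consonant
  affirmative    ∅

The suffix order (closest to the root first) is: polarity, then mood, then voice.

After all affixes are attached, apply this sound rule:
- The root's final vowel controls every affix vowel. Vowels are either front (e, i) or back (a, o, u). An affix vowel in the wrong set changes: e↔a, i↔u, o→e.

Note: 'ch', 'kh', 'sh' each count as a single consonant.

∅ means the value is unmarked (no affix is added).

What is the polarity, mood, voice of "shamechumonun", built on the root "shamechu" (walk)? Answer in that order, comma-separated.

affirmative, optative, passive

Segment: shamechu-mo-nin.
polarity: ∅ → affirmative.
mood: -mo → optative.
voice: -nin → passive.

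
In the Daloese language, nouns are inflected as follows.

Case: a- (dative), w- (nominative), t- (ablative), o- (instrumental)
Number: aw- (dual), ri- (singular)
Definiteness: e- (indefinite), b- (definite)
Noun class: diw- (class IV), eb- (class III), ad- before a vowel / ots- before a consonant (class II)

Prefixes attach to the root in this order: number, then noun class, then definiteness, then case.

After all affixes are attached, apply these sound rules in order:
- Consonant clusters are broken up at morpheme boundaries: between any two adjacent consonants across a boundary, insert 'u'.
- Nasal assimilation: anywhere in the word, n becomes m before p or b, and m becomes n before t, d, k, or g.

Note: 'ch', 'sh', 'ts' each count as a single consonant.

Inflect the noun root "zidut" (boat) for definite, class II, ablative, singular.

tubotsurizidut

Attach number singular ri- → rizidut.
Attach noun class class II ots- (before consonant 'r') → otsrizidut.
Attach definiteness definite b- → botsrizidut.
Attach case ablative t- → tbotsrizidut.
Apply epenthesis: tbotsrizidut → tubotsurizidut.
Nasal assimilation: no change.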